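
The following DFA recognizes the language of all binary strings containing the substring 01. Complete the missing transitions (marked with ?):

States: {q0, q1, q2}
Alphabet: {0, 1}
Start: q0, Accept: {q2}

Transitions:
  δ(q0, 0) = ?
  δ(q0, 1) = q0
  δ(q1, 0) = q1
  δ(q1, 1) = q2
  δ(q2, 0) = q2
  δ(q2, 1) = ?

What each state remembers (consistent with the given transitions and accept states):
  q0: 01 not seen yet and the last symbol was not 0
  q1: 01 not seen yet and the last symbol was 0
  q2: the substring 01 has already been seen
Filling in the missing entries:
  δ(q0, 0): in q0 (01 not seen yet and the last symbol was not 0), after reading 0 we have: 01 not seen yet and the last symbol was 0 → q1
  δ(q2, 1): in q2 (the substring 01 has already been seen), after reading 1 we have: the substring 01 has already been seen → q2

Final answer: δ(q0, 0) = q1; δ(q2, 1) = q2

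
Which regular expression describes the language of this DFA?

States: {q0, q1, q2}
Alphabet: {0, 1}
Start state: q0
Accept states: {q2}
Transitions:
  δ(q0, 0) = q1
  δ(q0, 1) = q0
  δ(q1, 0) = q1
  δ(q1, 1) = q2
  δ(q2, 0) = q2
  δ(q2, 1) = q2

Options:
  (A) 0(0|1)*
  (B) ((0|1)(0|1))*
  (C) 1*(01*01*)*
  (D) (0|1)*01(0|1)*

Testing sample strings against the DFA:
  '111' -> rejected
  '0100' -> accepted
  '11' -> rejected
  '01011' -> accepted
Checking each option for a counterexample:
  (A) 0(0|1)*: '0' is rejected by the DFA but matches the regex → eliminated
  (B) ((0|1)(0|1))*: ε is rejected by the DFA but matches the regex → eliminated
  (C) 1*(01*01*)*: ε is rejected by the DFA but matches the regex → eliminated
  (D) (0|1)*01(0|1)*: agrees with the DFA on all strings of length ≤ 4
Only (D) (0|1)*01(0|1)* is consistent with the DFA.

Final answer: (D) (0|1)*01(0|1)*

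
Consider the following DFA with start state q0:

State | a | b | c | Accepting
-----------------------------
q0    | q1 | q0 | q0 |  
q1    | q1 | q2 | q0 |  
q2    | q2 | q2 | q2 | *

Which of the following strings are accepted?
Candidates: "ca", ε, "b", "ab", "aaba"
"ca": q0 → q0 → q1; q1 is not accepting → rejected
ε: q0; q0 is not accepting → rejected
"b": q0 → q0; q0 is not accepting → rejected
"ab": q0 → q1 → q2; q2 is accepting → accepted
"aaba": q0 → q1 → q1 → q2 → q2; q2 is accepting → accepted

Final answer: "ab", "aaba"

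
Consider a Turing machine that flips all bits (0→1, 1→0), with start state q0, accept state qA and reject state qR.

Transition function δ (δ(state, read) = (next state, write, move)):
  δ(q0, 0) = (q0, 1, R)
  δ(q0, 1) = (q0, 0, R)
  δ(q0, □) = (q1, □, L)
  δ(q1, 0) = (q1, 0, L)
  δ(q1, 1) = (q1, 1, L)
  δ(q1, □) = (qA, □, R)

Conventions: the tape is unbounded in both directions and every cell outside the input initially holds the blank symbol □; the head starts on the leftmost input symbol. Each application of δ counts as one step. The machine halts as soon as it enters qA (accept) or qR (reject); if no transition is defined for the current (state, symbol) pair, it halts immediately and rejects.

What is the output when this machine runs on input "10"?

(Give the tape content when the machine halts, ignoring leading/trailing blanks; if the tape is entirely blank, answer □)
Step 0: [q0]10 (head at position 0)
Step 1: δ(q0, 1) = (q0, 0, R)  ⊢  0[q0]0 (head at position 1)
Step 2: δ(q0, 0) = (q0, 1, R)  ⊢  01[q0]□ (head at position 2)
Step 3: δ(q0, □) = (q1, □, L)  ⊢  0[q1]1□ (head at position 1)
Step 4: δ(q1, 1) = (q1, 1, L)  ⊢  [q1]01□ (head at position 0)
Step 5: δ(q1, 0) = (q1, 0, L)  ⊢  [q1]□01□ (head at position -1)
Step 6: δ(q1, □) = (qA, □, R)  ⊢  □[qA]01□ (head at position 0)
The machine is in qA, so it halts and accepts.
Tape content when halted (ignoring surrounding blanks): 01

Final answer: Output: 01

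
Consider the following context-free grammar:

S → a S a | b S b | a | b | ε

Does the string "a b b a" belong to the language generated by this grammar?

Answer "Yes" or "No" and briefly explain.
A derivation exists: S ⇒ a S a ⇒ a b S b a ⇒ a b b a (using S → a S a, S → b S b, then S → ε).

Final answer: Yes - a valid derivation exists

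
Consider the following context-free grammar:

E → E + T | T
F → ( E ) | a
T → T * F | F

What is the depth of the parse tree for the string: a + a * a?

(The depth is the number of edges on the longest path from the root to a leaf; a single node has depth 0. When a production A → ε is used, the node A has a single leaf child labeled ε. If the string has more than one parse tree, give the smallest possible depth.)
The grammar is unambiguous; the parse tree of a + a * a is:
E → E + T at the root (depth 0).
  Left E (depth 1) → T (2) → F (3) → a (4).
  Right T (depth 1) → T * F; that T (2) → F (3) → a (4); F (2) → a (3).
The longest root-to-leaf paths have 4 edges.
Depth = 4.

Final answer: 4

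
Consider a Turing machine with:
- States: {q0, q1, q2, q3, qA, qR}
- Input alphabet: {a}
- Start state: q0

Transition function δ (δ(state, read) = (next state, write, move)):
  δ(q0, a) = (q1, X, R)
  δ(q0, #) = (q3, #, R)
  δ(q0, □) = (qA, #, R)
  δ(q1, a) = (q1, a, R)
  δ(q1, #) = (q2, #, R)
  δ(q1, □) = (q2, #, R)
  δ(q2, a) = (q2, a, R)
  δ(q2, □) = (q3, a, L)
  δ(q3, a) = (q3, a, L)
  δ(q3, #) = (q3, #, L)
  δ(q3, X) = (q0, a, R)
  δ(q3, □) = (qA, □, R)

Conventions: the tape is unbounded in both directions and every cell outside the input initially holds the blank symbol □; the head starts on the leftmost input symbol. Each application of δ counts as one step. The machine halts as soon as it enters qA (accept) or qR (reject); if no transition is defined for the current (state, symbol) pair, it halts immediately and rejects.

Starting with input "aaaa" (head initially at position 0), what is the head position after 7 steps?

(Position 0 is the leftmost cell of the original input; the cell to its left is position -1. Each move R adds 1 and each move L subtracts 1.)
Step 0: [q0]aaaa (head at position 0)
Step 1: δ(q0, a) = (q1, X, R)  ⊢  X[q1]aaa (head at position 1)
Step 2: δ(q1, a) = (q1, a, R)  ⊢  Xa[q1]aa (head at position 2)
Step 3: δ(q1, a) = (q1, a, R)  ⊢  Xaa[q1]a (head at position 3)
Step 4: δ(q1, a) = (q1, a, R)  ⊢  Xaaa[q1]□ (head at position 4)
Step 5: δ(q1, □) = (q2, #, R)  ⊢  Xaaa#[q2]□ (head at position 5)
Step 6: δ(q2, □) = (q3, a, L)  ⊢  Xaaa[q3]#a (head at position 4)
Step 7: δ(q3, #) = (q3, #, L)  ⊢  Xaa[q3]a#a (head at position 3)
Head position after 7 steps: 3

Final answer: Position 3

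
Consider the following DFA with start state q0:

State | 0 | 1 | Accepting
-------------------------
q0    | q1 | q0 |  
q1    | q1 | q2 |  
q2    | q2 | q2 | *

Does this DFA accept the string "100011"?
Start in q0.
Read '1': q0 → q0
Read '0': q0 → q1
Read '0': q1 → q1
Read '0': q1 → q1
Read '1': q1 → q2
Read '1': q2 → q2
Final state q2 is accepting, so the string is accepted.

Final answer: Yes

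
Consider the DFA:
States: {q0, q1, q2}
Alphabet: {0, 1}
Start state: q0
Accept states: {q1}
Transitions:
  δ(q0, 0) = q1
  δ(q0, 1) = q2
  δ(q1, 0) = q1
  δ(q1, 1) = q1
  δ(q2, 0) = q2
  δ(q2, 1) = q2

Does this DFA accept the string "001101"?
Processing string "001101":
  q0 --0--> q1
  q1 --0--> q1
  q1 --1--> q1
  q1 --1--> q1
  q1 --0--> q1
  q1 --1--> q1
Final state: q1
Accept states: {q1}
q1 is an accept state, so the string is accepted.

Final answer: Yes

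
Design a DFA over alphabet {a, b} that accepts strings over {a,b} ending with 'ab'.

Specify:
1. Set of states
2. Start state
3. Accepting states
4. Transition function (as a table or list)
One valid DFA (any DFA recognizing the same language is acceptable):
States: {q0, q1, q2}
Start: q0
Accepting: {q2}
Transitions (accepting states marked with *):
State | a | b | Accepting
-------------------------
q0    | q1 | q0 |  
q1    | q1 | q2 |  
q2    | q1 | q0 | *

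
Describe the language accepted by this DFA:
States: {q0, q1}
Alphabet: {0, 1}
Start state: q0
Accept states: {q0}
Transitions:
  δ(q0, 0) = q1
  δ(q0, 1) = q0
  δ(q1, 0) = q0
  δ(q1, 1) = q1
Analyzing the DFA structure:
Start state: q0
Accept states: {q0}
Interpreting what each state remembers (checking against the transitions):
  q0: an even number of 0s has been read so far
  q1: an odd number of 0s has been read so far
  δ(q0, 0): in q0 (an even number of 0s has been read so far), after reading 0 we have: an odd number of 0s has been read so far → q1
  δ(q0, 1): in q0 (an even number of 0s has been read so far), after reading 1 we have: an even number of 0s has been read so far → q0
  δ(q1, 0): in q1 (an odd number of 0s has been read so far), after reading 0 we have: an even number of 0s has been read so far → q0
  δ(q1, 1): in q1 (an odd number of 0s has been read so far), after reading 1 we have: an odd number of 0s has been read so far → q1
A string is accepted iff it ends in {q0}, i.e. an even number of 0s has been read so far.
Language: All binary strings with an even number of 0s

Final answer: All binary strings with an even number of 0s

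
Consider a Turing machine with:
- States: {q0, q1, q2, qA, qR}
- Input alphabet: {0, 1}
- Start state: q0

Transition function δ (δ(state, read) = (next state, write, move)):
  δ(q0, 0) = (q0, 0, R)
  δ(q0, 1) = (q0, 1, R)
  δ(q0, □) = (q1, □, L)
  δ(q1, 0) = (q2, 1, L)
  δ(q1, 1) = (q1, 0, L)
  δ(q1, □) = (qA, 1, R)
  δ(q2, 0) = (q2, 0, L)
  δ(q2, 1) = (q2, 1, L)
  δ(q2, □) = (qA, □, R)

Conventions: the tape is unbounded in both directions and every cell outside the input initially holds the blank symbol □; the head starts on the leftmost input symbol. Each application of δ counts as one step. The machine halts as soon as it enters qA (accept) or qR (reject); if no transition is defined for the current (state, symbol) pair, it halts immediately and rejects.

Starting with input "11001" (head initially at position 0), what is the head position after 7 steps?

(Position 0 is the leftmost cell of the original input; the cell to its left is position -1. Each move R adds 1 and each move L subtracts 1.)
Step 0: [q0]11001 (head at position 0)
Step 1: δ(q0, 1) = (q0, 1, R)  ⊢  1[q0]1001 (head at position 1)
Step 2: δ(q0, 1) = (q0, 1, R)  ⊢  11[q0]001 (head at position 2)
Step 3: δ(q0, 0) = (q0, 0, R)  ⊢  110[q0]01 (head at position 3)
Step 4: δ(q0, 0) = (q0, 0, R)  ⊢  1100[q0]1 (head at position 4)
Step 5: δ(q0, 1) = (q0, 1, R)  ⊢  11001[q0]□ (head at position 5)
Step 6: δ(q0, □) = (q1, □, L)  ⊢  1100[q1]1□ (head at position 4)
Step 7: δ(q1, 1) = (q1, 0, L)  ⊢  110[q1]00□ (head at position 3)
Head position after 7 steps: 3

Final answer: Position 3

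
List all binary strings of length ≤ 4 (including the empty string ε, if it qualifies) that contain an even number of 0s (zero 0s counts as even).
Checking every binary string of length 0 to 4:
  Length 0: accepted: ε | rejected: (none)
  Length 1: accepted: 1 | rejected: 0
  Length 2: accepted: 00, 11 | rejected: 01, 10
  Length 3: accepted: 001, 010, 100, 111 | rejected: 000, 011, 101, 110
  Length 4: accepted: 0000, 0011, 0101, 0110, 1001, 1010, 1100, 1111 | rejected: 0001, 0010, 0100, 0111, 1000, 1011, 1101, 1110
Total: 16 string(s).

Final answer: ε, 1, 00, 11, 001, 010, 100, 111, 0000, 0011, 0101, 0110, 1001, 1010, 1100, 1111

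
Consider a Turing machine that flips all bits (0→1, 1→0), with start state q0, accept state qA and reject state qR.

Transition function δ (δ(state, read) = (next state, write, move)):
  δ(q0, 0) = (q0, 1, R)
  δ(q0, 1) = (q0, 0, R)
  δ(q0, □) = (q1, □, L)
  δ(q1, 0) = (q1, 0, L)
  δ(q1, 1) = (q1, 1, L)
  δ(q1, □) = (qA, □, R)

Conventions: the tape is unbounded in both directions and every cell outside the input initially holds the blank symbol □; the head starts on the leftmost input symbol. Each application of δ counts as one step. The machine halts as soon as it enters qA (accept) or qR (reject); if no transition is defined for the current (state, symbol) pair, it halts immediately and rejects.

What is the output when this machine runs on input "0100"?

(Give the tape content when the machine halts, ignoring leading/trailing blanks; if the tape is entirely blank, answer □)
Step 0: [q0]0100 (head at position 0)
Step 1: δ(q0, 0) = (q0, 1, R)  ⊢  1[q0]100 (head at position 1)
Step 2: δ(q0, 1) = (q0, 0, R)  ⊢  10[q0]00 (head at position 2)
Step 3: δ(q0, 0) = (q0, 1, R)  ⊢  101[q0]0 (head at position 3)
Step 4: δ(q0, 0) = (q0, 1, R)  ⊢  1011[q0]□ (head at position 4)
Step 5: δ(q0, □) = (q1, □, L)  ⊢  101[q1]1□ (head at position 3)
Step 6: δ(q1, 1) = (q1, 1, L)  ⊢  10[q1]11□ (head at position 2)
Step 7: δ(q1, 1) = (q1, 1, L)  ⊢  1[q1]011□ (head at position 1)
Step 8: δ(q1, 0) = (q1, 0, L)  ⊢  [q1]1011□ (head at position 0)
Step 9: δ(q1, 1) = (q1, 1, L)  ⊢  [q1]□1011□ (head at position -1)
Step 10: δ(q1, □) = (qA, □, R)  ⊢  □[qA]1011□ (head at position 0)
The machine is in qA, so it halts and accepts.
Tape content when halted (ignoring surrounding blanks): 1011

Final answer: Output: 1011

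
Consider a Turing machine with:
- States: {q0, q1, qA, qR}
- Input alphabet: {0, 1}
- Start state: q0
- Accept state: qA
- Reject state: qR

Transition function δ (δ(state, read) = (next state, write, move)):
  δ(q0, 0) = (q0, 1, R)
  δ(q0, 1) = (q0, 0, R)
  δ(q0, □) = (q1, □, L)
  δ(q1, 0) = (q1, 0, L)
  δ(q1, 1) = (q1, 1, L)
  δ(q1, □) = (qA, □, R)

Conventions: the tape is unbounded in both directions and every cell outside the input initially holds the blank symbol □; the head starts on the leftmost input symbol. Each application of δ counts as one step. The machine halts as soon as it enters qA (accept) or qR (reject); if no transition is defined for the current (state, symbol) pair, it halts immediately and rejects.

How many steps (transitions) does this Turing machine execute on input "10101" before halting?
Step 0: [q0]10101 (head at position 0)
Step 1: δ(q0, 1) = (q0, 0, R)  ⊢  0[q0]0101 (head at position 1)
Step 2: δ(q0, 0) = (q0, 1, R)  ⊢  01[q0]101 (head at position 2)
Step 3: δ(q0, 1) = (q0, 0, R)  ⊢  010[q0]01 (head at position 3)
Step 4: δ(q0, 0) = (q0, 1, R)  ⊢  0101[q0]1 (head at position 4)
Step 5: δ(q0, 1) = (q0, 0, R)  ⊢  01010[q0]□ (head at position 5)
Step 6: δ(q0, □) = (q1, □, L)  ⊢  0101[q1]0□ (head at position 4)
Step 7: δ(q1, 0) = (q1, 0, L)  ⊢  010[q1]10□ (head at position 3)
Step 8: δ(q1, 1) = (q1, 1, L)  ⊢  01[q1]010□ (head at position 2)
Step 9: δ(q1, 0) = (q1, 0, L)  ⊢  0[q1]1010□ (head at position 1)
Step 10: δ(q1, 1) = (q1, 1, L)  ⊢  [q1]01010□ (head at position 0)
Step 11: δ(q1, 0) = (q1, 0, L)  ⊢  [q1]□01010□ (head at position -1)
Step 12: δ(q1, □) = (qA, □, R)  ⊢  □[qA]01010□ (head at position 0)
The machine is in qA, so it halts and accepts.
Number of transitions executed: 12.

Final answer: 12 steps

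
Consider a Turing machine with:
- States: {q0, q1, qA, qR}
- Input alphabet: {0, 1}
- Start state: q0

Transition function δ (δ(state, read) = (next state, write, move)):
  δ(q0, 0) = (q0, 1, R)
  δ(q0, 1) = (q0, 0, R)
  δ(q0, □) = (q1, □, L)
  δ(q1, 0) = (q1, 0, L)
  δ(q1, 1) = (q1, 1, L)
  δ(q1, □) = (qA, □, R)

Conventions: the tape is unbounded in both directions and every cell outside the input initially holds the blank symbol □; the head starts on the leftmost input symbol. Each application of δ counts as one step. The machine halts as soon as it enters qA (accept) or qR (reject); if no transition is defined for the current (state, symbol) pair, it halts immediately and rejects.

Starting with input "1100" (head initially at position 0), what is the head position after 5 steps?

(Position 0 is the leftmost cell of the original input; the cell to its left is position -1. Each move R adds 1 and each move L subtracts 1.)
Step 0: [q0]1100 (head at position 0)
Step 1: δ(q0, 1) = (q0, 0, R)  ⊢  0[q0]100 (head at position 1)
Step 2: δ(q0, 1) = (q0, 0, R)  ⊢  00[q0]00 (head at position 2)
Step 3: δ(q0, 0) = (q0, 1, R)  ⊢  001[q0]0 (head at position 3)
Step 4: δ(q0, 0) = (q0, 1, R)  ⊢  0011[q0]□ (head at position 4)
Step 5: δ(q0, □) = (q1, □, L)  ⊢  001[q1]1□ (head at position 3)
Head position after 5 steps: 3

Final answer: Position 3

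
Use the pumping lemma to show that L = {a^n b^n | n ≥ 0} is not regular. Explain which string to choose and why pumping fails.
Language: L = {a^n b^n | n ≥ 0} (equal numbers of a's followed by b's)
Step 1: Assume for contradiction that L is regular, with pumping length p.
Step 2: Choose s = a^p b^p. Then s ∈ L (it has p a's followed by p b's) and |s| ≥ p.
Step 3: Consider any decomposition s = xyz with |xy| ≤ p and |y| > 0. Since |xy| ≤ p and the first p symbols of s are all a's, y = a^k for some k with 1 ≤ k ≤ p.
Step 4: Pumping up (i = 2): xy²z = a^(p+k) b^p, which has more a's than b's, so xy²z ∉ L.
This contradicts the pumping lemma, so L is not regular.

Final answer: Choose s = a^p b^p. Since |xy| ≤ p, y = a^k with k ≥ 1. Then xy²z = a^(p+k) b^p ∉ L.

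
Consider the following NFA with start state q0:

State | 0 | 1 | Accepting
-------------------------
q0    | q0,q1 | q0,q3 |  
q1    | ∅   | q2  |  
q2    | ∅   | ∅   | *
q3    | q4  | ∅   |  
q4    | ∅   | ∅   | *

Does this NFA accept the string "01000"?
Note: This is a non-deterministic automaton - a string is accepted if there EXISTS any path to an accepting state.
Track the set of states the NFA could be in: start {q0}
Read '0': {q0} → {q0, q1}
Read '1': {q0, q1} → {q0, q2, q3}
Read '0': {q0, q2, q3} → {q0, q1, q4}
Read '0': {q0, q1, q4} → {q0, q1}
Read '0': {q0, q1} → {q0, q1}
Final set {q0, q1} contains no accepting state → rejected.

Final answer: No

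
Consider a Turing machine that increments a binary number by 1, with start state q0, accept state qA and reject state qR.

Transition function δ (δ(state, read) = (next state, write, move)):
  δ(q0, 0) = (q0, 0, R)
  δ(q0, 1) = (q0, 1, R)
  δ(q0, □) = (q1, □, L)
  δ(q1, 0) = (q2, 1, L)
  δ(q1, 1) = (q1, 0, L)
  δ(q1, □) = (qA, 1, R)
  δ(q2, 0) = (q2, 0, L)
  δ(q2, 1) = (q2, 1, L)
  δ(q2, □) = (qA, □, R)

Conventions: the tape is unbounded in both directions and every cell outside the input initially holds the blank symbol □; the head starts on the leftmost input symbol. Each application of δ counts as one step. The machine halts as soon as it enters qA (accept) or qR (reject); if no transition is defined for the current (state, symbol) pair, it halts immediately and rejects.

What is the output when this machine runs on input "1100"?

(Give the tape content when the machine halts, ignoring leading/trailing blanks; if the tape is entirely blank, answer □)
Step 0: [q0]1100 (head at position 0)
Step 1: δ(q0, 1) = (q0, 1, R)  ⊢  1[q0]100 (head at position 1)
Step 2: δ(q0, 1) = (q0, 1, R)  ⊢  11[q0]00 (head at position 2)
Step 3: δ(q0, 0) = (q0, 0, R)  ⊢  110[q0]0 (head at position 3)
Step 4: δ(q0, 0) = (q0, 0, R)  ⊢  1100[q0]□ (head at position 4)
Step 5: δ(q0, □) = (q1, □, L)  ⊢  110[q1]0□ (head at position 3)
Step 6: δ(q1, 0) = (q2, 1, L)  ⊢  11[q2]01□ (head at position 2)
Step 7: δ(q2, 0) = (q2, 0, L)  ⊢  1[q2]101□ (head at position 1)
Step 8: δ(q2, 1) = (q2, 1, L)  ⊢  [q2]1101□ (head at position 0)
Step 9: δ(q2, 1) = (q2, 1, L)  ⊢  [q2]□1101□ (head at position -1)
Step 10: δ(q2, □) = (qA, □, R)  ⊢  □[qA]1101□ (head at position 0)
The machine is in qA, so it halts and accepts.
Tape content when halted (ignoring surrounding blanks): 1101

Final answer: Output: 1101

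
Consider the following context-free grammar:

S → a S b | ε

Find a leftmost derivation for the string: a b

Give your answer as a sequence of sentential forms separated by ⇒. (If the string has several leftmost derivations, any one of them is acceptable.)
Start with S.
Step 1: the leftmost non-terminal is S; apply S → a S b:  a S b
Step 2: the leftmost non-terminal is S; apply S → ε:  a b

Final answer: S ⇒ a S b ⇒ a b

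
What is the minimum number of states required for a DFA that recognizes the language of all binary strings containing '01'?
Language: binary strings containing '01'
Lower bound (Myhill–Nerode): the prefixes ε, 0, 01 are pairwise distinguishable:
  ε vs 01: suffix ε distinguishes them (ε is rejected, 01 is accepted)
  0 vs 01: suffix ε distinguishes them (0 is rejected, 01 is accepted)
  ε vs 0: suffix 1 distinguishes them (ε·1 = 1 is rejected, 0·1 = 01 is accepted)
So any DFA needs at least 3 states.
Upper bound: a DFA with 3 states exists (one state per class above: 'no progress', 'last symbol 0', and 'seen 01' (accepting sink)).
Minimum states: 3

Final answer: 3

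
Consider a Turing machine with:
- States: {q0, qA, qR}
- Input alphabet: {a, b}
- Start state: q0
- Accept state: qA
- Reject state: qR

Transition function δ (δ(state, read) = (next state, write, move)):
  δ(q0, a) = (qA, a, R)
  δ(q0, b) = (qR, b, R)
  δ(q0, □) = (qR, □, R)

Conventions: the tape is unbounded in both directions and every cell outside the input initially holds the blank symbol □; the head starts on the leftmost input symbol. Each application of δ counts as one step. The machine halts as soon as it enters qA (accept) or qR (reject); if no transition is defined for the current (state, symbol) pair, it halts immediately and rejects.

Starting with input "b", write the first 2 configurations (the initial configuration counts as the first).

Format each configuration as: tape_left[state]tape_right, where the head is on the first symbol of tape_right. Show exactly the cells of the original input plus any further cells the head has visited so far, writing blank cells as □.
Step 0: [q0]b (head at position 0)
Step 1: δ(q0, b) = (qR, b, R)  ⊢  b[qR]□ (head at position 1)

Final answer: [q0]b ⊢ b[qR]□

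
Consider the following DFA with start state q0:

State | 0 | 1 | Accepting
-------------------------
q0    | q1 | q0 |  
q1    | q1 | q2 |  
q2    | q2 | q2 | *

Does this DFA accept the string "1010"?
Start in q0.
Read '1': q0 → q0
Read '0': q0 → q1
Read '1': q1 → q2
Read '0': q2 → q2
Final state q2 is accepting, so the string is accepted.

Final answer: Yes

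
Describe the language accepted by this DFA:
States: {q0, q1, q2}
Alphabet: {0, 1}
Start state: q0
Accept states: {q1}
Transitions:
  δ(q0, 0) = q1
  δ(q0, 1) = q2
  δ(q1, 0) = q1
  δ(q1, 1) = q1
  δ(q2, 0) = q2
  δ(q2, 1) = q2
Analyzing the DFA structure:
Start state: q0
Accept states: {q1}
Interpreting what each state remembers (checking against the transitions):
  q0: nothing has been read yet
  q1: the first symbol was 0
  q2: the first symbol was 1 (trap state)
  δ(q0, 0): in q0 (nothing has been read yet), after reading 0 we have: the first symbol was 0 → q1
  δ(q0, 1): in q0 (nothing has been read yet), after reading 1 we have: the first symbol was 1 (trap state) → q2
  δ(q1, 0): in q1 (the first symbol was 0), after reading 0 we have: the first symbol was 0 → q1
  δ(q1, 1): in q1 (the first symbol was 0), after reading 1 we have: the first symbol was 0 → q1
  δ(q2, 0): in q2 (the first symbol was 1 (trap state)), after reading 0 we have: the first symbol was 1 (trap state) → q2
  δ(q2, 1): in q2 (the first symbol was 1 (trap state)), after reading 1 we have: the first symbol was 1 (trap state) → q2
A string is accepted iff it ends in {q1}, i.e. the first symbol was 0.
Language: All binary strings starting with 0

Final answer: All binary strings starting with 0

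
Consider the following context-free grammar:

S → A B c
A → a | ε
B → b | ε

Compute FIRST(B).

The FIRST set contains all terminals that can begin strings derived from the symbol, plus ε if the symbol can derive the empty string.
B → b contributes b; B → ε makes B nullable, contributing ε. FIRST(B) = {b, ε}.

Final answer: {b, ε}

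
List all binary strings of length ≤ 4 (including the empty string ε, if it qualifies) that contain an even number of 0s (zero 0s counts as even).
Checking every binary string of length 0 to 4:
  Length 0: accepted: ε | rejected: (none)
  Length 1: accepted: 1 | rejected: 0
  Length 2: accepted: 00, 11 | rejected: 01, 10
  Length 3: accepted: 001, 010, 100, 111 | rejected: 000, 011, 101, 110
  Length 4: accepted: 0000, 0011, 0101, 0110, 1001, 1010, 1100, 1111 | rejected: 0001, 0010, 0100, 0111, 1000, 1011, 1101, 1110
Total: 16 string(s).

Final answer: ε, 1, 00, 11, 001, 010, 100, 111, 0000, 0011, 0101, 0110, 1001, 1010, 1100, 1111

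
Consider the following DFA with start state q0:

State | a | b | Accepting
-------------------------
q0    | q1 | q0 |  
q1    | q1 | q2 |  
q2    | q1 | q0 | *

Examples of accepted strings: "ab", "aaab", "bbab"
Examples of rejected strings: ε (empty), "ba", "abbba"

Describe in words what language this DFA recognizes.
strings over {a,b} ending with 'ab'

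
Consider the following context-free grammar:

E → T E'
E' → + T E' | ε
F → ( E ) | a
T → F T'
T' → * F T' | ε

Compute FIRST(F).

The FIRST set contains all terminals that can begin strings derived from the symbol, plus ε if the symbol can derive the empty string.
FIRST(F): F → ( E ) contributes '(' and F → a contributes 'a', so FIRST(F) = {(, a}. F is not nullable.

Final answer: {(, a}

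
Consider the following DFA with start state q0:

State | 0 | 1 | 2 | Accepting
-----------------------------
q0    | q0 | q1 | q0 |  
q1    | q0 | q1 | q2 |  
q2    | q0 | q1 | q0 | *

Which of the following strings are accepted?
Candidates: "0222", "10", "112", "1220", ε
"0222": q0 → q0 → q0 → q0 → q0; q0 is not accepting → rejected
"10": q0 → q1 → q0; q0 is not accepting → rejected
"112": q0 → q1 → q1 → q2; q2 is accepting → accepted
"1220": q0 → q1 → q2 → q0 → q0; q0 is not accepting → rejected
ε: q0; q0 is not accepting → rejected

Final answer: "112"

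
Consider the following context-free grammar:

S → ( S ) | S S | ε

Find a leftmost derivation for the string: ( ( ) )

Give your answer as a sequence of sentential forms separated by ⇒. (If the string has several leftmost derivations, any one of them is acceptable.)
Start with S.
Step 1: the leftmost non-terminal is S; apply S → ( S ):  ( S )
Step 2: the leftmost non-terminal is S; apply S → ( S ):  ( ( S ) )
Step 3: the leftmost non-terminal is S; apply S → ε:  ( ( ) )

Final answer: S ⇒ ( S ) ⇒ ( ( S ) ) ⇒ ( ( ) )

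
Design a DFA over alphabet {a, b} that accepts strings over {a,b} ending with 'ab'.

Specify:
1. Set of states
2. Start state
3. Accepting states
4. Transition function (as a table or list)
One valid DFA (any DFA recognizing the same language is acceptable):
States: {q0, q1, q2}
Start: q0
Accepting: {q2}
Transitions (accepting states marked with *):
State | a | b | Accepting
-------------------------
q0    | q1 | q0 |  
q1    | q1 | q2 |  
q2    | q1 | q0 | *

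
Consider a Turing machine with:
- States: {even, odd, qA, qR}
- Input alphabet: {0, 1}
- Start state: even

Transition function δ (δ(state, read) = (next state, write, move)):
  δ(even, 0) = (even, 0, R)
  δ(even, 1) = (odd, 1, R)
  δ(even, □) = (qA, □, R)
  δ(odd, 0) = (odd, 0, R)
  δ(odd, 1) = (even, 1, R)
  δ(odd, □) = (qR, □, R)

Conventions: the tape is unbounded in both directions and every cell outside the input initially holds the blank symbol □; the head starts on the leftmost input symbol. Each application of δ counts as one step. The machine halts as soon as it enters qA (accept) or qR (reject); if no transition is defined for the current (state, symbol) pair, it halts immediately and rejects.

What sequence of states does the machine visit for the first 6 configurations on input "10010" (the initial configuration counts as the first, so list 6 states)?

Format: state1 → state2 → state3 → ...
Step 0: [even]10010 (head at position 0)
Step 1: δ(even, 1) = (odd, 1, R)  ⊢  1[odd]0010 (head at position 1)
Step 2: δ(odd, 0) = (odd, 0, R)  ⊢  10[odd]010 (head at position 2)
Step 3: δ(odd, 0) = (odd, 0, R)  ⊢  100[odd]10 (head at position 3)
Step 4: δ(odd, 1) = (even, 1, R)  ⊢  1001[even]0 (head at position 4)
Step 5: δ(even, 0) = (even, 0, R)  ⊢  10010[even]□ (head at position 5)
Reading off the states of these 6 configurations: even → odd → odd → odd → even → even

Final answer: even → odd → odd → odd → even → even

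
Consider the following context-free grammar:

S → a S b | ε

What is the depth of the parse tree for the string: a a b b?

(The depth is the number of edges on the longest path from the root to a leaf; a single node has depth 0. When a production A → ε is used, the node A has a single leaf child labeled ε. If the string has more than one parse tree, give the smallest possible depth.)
The only parse tree applies S → a S b 2 times (once per matching a…b pair) and then S → ε.
The S nodes sit at depths 0, 1, …, 2; the innermost S (depth 2) has the single child ε at depth 3.
The terminal leaves a, b are at depths 1..2, so the longest root-to-leaf path is S → S → … → S → ε with 3 edges.
Depth = 3.

Final answer: 3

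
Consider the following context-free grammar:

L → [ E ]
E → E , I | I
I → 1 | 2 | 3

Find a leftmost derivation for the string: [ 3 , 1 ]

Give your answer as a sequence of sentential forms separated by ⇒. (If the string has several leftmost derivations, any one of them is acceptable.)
Start with L.
Step 1: the leftmost non-terminal is L; apply L → [ E ]:  [ E ]
Step 2: the leftmost non-terminal is E; apply E → E , I:  [ E , I ]
Step 3: the leftmost non-terminal is E; apply E → I:  [ I , I ]
Step 4: the leftmost non-terminal is I; apply I → 3:  [ 3 , I ]
Step 5: the leftmost non-terminal is I; apply I → 1:  [ 3 , 1 ]

Final answer: L ⇒ [ E ] ⇒ [ E , I ] ⇒ [ I , I ] ⇒ [ 3 , I ] ⇒ [ 3 , 1 ]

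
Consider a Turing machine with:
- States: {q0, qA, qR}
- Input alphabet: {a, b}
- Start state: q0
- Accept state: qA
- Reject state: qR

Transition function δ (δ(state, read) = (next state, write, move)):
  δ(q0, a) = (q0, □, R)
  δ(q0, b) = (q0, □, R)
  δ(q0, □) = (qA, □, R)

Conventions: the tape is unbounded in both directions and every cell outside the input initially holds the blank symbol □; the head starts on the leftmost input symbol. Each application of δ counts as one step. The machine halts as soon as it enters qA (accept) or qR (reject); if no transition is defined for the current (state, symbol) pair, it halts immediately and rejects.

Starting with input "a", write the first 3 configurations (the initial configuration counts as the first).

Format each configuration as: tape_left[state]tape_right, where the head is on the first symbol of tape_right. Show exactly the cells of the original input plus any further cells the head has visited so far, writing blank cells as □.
Step 0: [q0]a (head at position 0)
Step 1: δ(q0, a) = (q0, □, R)  ⊢  □[q0]□ (head at position 1)
Step 2: δ(q0, □) = (qA, □, R)  ⊢  □□[qA]□ (head at position 2)

Final answer: [q0]a ⊢ □[q0]□ ⊢ □□[qA]□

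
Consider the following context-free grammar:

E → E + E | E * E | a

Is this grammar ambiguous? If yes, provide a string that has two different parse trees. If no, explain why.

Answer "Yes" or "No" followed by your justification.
Two different leftmost derivations of a + a * a:
  (1) E ⇒ E + E ⇒ a + E ⇒ a + E * E ⇒ a + a * E ⇒ a + a * a   (tree groups a + (a * a))
  (2) E ⇒ E * E ⇒ E + E * E ⇒ a + E * E ⇒ a + a * E ⇒ a + a * a   (tree groups (a + a) * a)
Two distinct leftmost derivations = two distinct parse trees, so the grammar is ambiguous.

Final answer: Yes - the string 'a + a * a' has two distinct leftmost derivations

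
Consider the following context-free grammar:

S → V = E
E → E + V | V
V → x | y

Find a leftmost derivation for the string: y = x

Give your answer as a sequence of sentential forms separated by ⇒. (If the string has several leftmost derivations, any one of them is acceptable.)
Start with S.
Step 1: the leftmost non-terminal is S; apply S → V = E:  V = E
Step 2: the leftmost non-terminal is V; apply V → y:  y = E
Step 3: the leftmost non-terminal is E; apply E → V:  y = V
Step 4: the leftmost non-terminal is V; apply V → x:  y = x

Final answer: S ⇒ V = E ⇒ y = E ⇒ y = V ⇒ y = x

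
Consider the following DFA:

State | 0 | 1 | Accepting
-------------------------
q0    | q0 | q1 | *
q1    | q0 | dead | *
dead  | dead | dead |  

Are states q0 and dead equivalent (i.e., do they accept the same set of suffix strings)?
Try the suffix ε (the empty string).
From q0: q0 — accepting.
From dead: dead — not accepting.
The two states disagree on this suffix, so they are not equivalent.

Final answer: No. Distinguishing string: ε (the empty string) - accepted from q0 but not from dead.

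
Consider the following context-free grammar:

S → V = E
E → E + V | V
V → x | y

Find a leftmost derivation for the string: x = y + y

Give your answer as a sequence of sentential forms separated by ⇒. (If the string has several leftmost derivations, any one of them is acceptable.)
Start with S.
Step 1: the leftmost non-terminal is S; apply S → V = E:  V = E
Step 2: the leftmost non-terminal is V; apply V → x:  x = E
Step 3: the leftmost non-terminal is E; apply E → E + V:  x = E + V
Step 4: the leftmost non-terminal is E; apply E → V:  x = V + V
Step 5: the leftmost non-terminal is V; apply V → y:  x = y + V
Step 6: the leftmost non-terminal is V; apply V → y:  x = y + y

Final answer: S ⇒ V = E ⇒ x = E ⇒ x = E + V ⇒ x = V + V ⇒ x = y + V ⇒ x = y + y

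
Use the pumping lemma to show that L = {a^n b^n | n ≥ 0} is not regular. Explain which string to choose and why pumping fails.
Language: L = {a^n b^n | n ≥ 0} (equal numbers of a's followed by b's)
Step 1: Assume for contradiction that L is regular, with pumping length p.
Step 2: Choose s = a^p b^p. Then s ∈ L (it has p a's followed by p b's) and |s| ≥ p.
Step 3: Consider any decomposition s = xyz with |xy| ≤ p and |y| > 0. Since |xy| ≤ p and the first p symbols of s are all a's, y = a^k for some k with 1 ≤ k ≤ p.
Step 4: Pumping up (i = 2): xy²z = a^(p+k) b^p, which has more a's than b's, so xy²z ∉ L.
This contradicts the pumping lemma, so L is not regular.

Final answer: Choose s = a^p b^p. Since |xy| ≤ p, y = a^k with k ≥ 1. Then xy²z = a^(p+k) b^p ∉ L.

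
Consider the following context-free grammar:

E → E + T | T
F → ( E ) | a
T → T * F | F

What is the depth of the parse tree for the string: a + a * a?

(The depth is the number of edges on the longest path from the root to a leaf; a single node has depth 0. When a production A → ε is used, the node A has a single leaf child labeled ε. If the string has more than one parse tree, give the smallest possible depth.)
The grammar is unambiguous; the parse tree of a + a * a is:
E → E + T at the root (depth 0).
  Left E (depth 1) → T (2) → F (3) → a (4).
  Right T (depth 1) → T * F; that T (2) → F (3) → a (4); F (2) → a (3).
The longest root-to-leaf paths have 4 edges.
Depth = 4.

Final answer: 4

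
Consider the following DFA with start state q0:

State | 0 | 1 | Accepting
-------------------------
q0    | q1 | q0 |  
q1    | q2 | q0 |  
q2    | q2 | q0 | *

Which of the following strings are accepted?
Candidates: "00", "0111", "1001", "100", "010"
"00": q0 → q1 → q2; q2 is accepting → accepted
"0111": q0 → q1 → q0 → q0 → q0; q0 is not accepting → rejected
"1001": q0 → q0 → q1 → q2 → q0; q0 is not accepting → rejected
"100": q0 → q0 → q1 → q2; q2 is accepting → accepted
"010": q0 → q1 → q0 → q1; q1 is not accepting → rejected

Final answer: "00", "100"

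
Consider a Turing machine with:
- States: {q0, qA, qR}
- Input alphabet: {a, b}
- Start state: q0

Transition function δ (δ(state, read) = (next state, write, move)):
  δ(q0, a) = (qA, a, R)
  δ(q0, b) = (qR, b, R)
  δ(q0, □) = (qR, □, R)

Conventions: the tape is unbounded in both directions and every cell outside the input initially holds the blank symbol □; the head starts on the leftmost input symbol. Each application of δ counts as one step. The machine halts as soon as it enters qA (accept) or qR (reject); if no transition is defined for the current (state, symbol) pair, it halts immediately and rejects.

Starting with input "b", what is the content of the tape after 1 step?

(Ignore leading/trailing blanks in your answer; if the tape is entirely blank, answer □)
Step 0: [q0]b (head at position 0)
Step 1: δ(q0, b) = (qR, b, R)  ⊢  b[qR]□ (head at position 1)
Tape after 1 step (ignoring surrounding blanks): b

Final answer: Tape: b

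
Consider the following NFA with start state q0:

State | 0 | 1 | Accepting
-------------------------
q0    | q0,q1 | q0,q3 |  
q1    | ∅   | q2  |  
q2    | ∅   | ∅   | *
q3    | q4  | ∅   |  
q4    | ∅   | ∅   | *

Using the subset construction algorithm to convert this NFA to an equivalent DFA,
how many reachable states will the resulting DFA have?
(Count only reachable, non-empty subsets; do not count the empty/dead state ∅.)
Start subset: {q0}
{q0}: on 0 → {q0, q1}, on 1 → {q0, q3}
{q0, q1}: on 0 → {q0, q1}, on 1 → {q0, q2, q3}
{q0, q3}: on 0 → {q0, q1, q4}, on 1 → {q0, q3}
{q0, q2, q3}: on 0 → {q0, q1, q4}, on 1 → {q0, q3}
{q0, q1, q4}: on 0 → {q0, q1}, on 1 → {q0, q2, q3}
Reachable non-empty subsets: {q0}, {q0, q1}, {q0, q3}, {q0, q2, q3}, {q0, q1, q4} — 5 in total.

Final answer: 5 states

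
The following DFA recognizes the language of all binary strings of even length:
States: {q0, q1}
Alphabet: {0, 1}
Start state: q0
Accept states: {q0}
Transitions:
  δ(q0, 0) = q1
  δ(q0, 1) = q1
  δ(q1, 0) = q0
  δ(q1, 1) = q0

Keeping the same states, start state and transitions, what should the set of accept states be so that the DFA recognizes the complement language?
The DFA is complete (every state has a transition on every symbol), so the complement
is recognized by the same DFA with accepting and non-accepting states swapped.
Original accept states: {q0}
Complement accept states = All states - Original accept states
= {q0, q1} - {q0}
= {q1}
Complement language: strings of ODD length

Final answer: {q1}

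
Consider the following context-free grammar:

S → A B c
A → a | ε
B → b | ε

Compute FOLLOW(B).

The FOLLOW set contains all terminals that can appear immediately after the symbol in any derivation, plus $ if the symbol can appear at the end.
B occurs in S → A B c, immediately followed by the terminal c. So FOLLOW(B) = {c}.

Final answer: {c}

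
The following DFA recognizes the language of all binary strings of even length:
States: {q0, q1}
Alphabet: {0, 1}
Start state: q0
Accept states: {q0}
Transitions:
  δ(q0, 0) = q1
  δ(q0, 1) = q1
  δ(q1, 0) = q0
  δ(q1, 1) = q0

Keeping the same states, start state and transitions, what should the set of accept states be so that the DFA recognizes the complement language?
The DFA is complete (every state has a transition on every symbol), so the complement
is recognized by the same DFA with accepting and non-accepting states swapped.
Original accept states: {q0}
Complement accept states = All states - Original accept states
= {q0, q1} - {q0}
= {q1}
Complement language: strings of ODD length

Final answer: {q1}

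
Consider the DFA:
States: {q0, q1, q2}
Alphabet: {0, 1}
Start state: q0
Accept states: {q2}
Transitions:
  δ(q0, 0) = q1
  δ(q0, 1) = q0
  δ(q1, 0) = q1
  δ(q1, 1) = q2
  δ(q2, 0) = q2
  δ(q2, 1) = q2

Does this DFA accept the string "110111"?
Processing string "110111":
  q0 --1--> q0
  q0 --1--> q0
  q0 --0--> q1
  q1 --1--> q2
  q2 --1--> q2
  q2 --1--> q2
Final state: q2
Accept states: {q2}
q2 is an accept state, so the string is accepted.

Final answer: Yes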